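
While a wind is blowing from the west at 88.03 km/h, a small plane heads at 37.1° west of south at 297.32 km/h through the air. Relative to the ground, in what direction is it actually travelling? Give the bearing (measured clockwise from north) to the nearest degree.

Taking east as x and north as y: velocity relative to the air = (-179.346, -237.138) km/h; the air relative to ground = (88.030, 0.000) km/h.
Velocity relative to ground = (-179.346, -237.138) + (88.030, 0.000) = (-91.316, -237.138) km/h.
Bearing = atan2(-91.32, -237.14) = 201.06° clockwise from north.

201°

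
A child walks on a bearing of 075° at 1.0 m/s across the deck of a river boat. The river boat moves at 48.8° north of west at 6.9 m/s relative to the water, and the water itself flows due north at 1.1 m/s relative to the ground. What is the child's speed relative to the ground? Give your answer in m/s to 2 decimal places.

In east/north components (m/s): child relative to river boat = (0.966, 0.259); river boat relative to water = (-4.545, 5.192); water relative to ground = (0.000, 1.100).
Sum = (-3.579, 6.550) m/s.
Speed = |(-3.579, 6.550)| = 7.464 m/s.

7.46 m/s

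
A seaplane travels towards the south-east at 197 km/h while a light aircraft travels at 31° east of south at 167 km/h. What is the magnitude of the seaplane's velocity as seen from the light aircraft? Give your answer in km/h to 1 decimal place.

53.4 km/h

Taking east as x and north as y: seaplane velocity = (139.300, -139.300) km/h; light aircraft velocity = (86.011, -143.147) km/h.
Velocity of seaplane relative to light aircraft = (139.300, -139.300) − (86.011, -143.147) = (53.289, 3.847) km/h.
Magnitude = |(53.289, 3.847)| = 53.427 km/h.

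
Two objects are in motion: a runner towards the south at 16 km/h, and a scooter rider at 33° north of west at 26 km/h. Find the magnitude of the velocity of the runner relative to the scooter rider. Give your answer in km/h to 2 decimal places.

Taking east as x and north as y: runner velocity = (0.000, -16.000) km/h; scooter rider velocity = (-21.805, 14.161) km/h.
Velocity of runner relative to scooter rider = (0.000, -16.000) − (-21.805, 14.161) = (21.805, -30.161) km/h.
Magnitude = |(21.805, -30.161)| = 37.217 km/h.

37.22 km/h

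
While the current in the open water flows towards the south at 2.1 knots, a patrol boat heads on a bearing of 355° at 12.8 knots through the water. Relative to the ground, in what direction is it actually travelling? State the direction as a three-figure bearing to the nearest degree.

354°

Taking east as x and north as y: velocity relative to the water = (-1.116, 12.751) knots; the water relative to ground = (0.000, -2.100) knots.
Velocity relative to ground = (-1.116, 12.751) + (0.000, -2.100) = (-1.116, 10.651) knots.
Bearing = atan2(-1.12, 10.65) = 354.02° clockwise from north.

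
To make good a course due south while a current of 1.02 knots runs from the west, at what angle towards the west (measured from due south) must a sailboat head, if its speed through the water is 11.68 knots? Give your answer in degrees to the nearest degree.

The current pushes perpendicular to the desired track; the heading must have a component into the current equal to 1.02 knots: 11.68 sin θ = 1.02.
sin θ = 0.0873, so θ = 5.010°.

5°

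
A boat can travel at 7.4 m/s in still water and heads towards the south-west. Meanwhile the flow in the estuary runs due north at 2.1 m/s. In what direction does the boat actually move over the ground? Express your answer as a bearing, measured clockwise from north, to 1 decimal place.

Taking east as x and north as y: velocity relative to the water = (-5.233, -5.233) m/s; the water relative to ground = (0.000, 2.100) m/s.
Velocity relative to ground = (-5.233, -5.233) + (0.000, 2.100) = (-5.233, -3.133) m/s.
Bearing = atan2(-5.23, -3.13) = 239.09° clockwise from north.

239.1°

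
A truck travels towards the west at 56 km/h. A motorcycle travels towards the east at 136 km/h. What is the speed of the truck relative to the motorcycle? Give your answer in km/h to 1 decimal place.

192.0 km/h

Taking east as x and north as y: truck velocity = (-56.000, 0.000) km/h; motorcycle velocity = (136.000, 0.000) km/h.
Velocity of truck relative to motorcycle = (-56.000, 0.000) − (136.000, 0.000) = (-192.000, 0.000) km/h.
Magnitude = |(-192.000, 0.000)| = 192.000 km/h.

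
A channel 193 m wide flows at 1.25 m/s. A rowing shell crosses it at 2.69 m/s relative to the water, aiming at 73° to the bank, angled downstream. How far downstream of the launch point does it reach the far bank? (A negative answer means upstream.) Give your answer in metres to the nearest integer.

153 m

Perpendicular speed = 2.572 m/s; crossing time = 193 / 2.572 = 75.025 s.
Net downstream speed = 2.036 m/s.
Drift = 2.036 × 75.025 = 152.788 m (downstream).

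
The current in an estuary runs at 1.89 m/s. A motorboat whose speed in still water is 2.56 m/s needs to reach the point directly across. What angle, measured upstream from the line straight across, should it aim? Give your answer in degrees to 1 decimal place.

47.6°

To cancel the current, the upstream component of the motorboat's velocity must equal the flow: 2.56 sin θ = 1.89.
sin θ = 1.89 / 2.56 = 0.7383.
θ = arcsin(0.7383) = 47.585°.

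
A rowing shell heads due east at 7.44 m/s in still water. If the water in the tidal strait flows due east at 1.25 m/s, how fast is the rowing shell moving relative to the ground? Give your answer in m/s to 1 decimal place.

Taking east as x and north as y: velocity relative to the water = (7.440, 0.000) m/s; the water relative to ground = (1.250, 0.000) m/s.
Velocity relative to ground = (7.440, 0.000) + (1.250, 0.000) = (8.690, 0.000) m/s.
Speed = |(8.690, 0.000)| = 8.690 m/s.

8.7 m/s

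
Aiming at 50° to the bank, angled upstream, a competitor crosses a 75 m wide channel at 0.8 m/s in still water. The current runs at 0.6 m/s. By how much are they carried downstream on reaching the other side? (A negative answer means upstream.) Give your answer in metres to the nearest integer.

Perpendicular speed = 0.613 m/s; crossing time = 75 / 0.613 = 122.382 s.
Net downstream speed = 0.086 m/s.
Drift = 0.086 × 122.382 = 10.497 m (downstream).

10 m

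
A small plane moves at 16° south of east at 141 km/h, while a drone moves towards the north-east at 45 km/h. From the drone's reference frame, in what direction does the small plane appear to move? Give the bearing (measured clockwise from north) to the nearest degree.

Taking east as x and north as y: small plane velocity = (135.538, -38.865) km/h; drone velocity = (31.820, 31.820) km/h.
Velocity of small plane relative to drone = (135.538, -38.865) − (31.820, 31.820) = (103.718, -70.685) km/h.
Bearing = atan2(103.72, -70.68) = 124.27° clockwise from north.

124°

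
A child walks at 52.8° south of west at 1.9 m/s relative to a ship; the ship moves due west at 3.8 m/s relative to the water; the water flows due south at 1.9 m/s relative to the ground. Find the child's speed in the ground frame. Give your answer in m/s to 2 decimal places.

6.01 m/s

In east/north components (m/s): child relative to ship = (-1.149, -1.513); ship relative to water = (-3.800, 0.000); water relative to ground = (0.000, -1.900).
Sum = (-4.949, -3.413) m/s.
Speed = |(-4.949, -3.413)| = 6.012 m/s.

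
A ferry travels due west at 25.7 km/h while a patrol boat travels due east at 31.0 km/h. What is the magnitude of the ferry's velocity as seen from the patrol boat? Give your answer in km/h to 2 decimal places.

Taking east as x and north as y: ferry velocity = (-25.700, 0.000) km/h; patrol boat velocity = (31.000, 0.000) km/h.
Velocity of ferry relative to patrol boat = (-25.700, 0.000) − (31.000, 0.000) = (-56.700, 0.000) km/h.
Magnitude = |(-56.700, 0.000)| = 56.700 km/h.

56.70 km/h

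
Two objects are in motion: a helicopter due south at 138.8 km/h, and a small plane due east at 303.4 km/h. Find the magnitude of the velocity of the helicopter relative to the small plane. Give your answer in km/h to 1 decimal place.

Taking east as x and north as y: helicopter velocity = (0.000, -138.800) km/h; small plane velocity = (303.400, 0.000) km/h.
Velocity of helicopter relative to small plane = (0.000, -138.800) − (303.400, 0.000) = (-303.400, -138.800) km/h.
Magnitude = |(-303.400, -138.800)| = 333.642 km/h.

333.6 km/h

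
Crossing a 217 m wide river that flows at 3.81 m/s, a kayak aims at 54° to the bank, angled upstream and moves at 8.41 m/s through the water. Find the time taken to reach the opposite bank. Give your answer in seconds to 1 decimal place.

The component of the kayak's velocity perpendicular to the bank is 8.41 × sin 54° = 6.804 m/s.
Only the cross-stream component determines the crossing time; the current contributes nothing perpendicular to the bank.
Time = 217 / 6.804 = 31.894 s.

31.9 s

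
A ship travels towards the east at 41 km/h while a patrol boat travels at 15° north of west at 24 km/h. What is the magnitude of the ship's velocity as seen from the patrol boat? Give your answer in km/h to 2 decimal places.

64.48 km/h

Taking east as x and north as y: ship velocity = (41.000, 0.000) km/h; patrol boat velocity = (-23.182, 6.212) km/h.
Velocity of ship relative to patrol boat = (41.000, 0.000) − (-23.182, 6.212) = (64.182, -6.212) km/h.
Magnitude = |(64.182, -6.212)| = 64.482 km/h.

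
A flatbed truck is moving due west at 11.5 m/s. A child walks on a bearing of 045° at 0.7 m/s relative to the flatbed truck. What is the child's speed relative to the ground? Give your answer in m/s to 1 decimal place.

Taking east as x and north as y: flatbed truck velocity = (-11.500, 0.000) m/s; child velocity relative to flatbed truck = (0.495, 0.495) m/s.
Velocity relative to ground = (-11.500, 0.000) + (0.495, 0.495) = (-11.005, 0.495) m/s.
Speed = |(-11.005, 0.495)| = 11.016 m/s.

11.0 m/s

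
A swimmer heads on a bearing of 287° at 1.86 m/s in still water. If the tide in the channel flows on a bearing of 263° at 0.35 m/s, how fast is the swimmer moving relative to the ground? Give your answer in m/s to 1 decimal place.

Taking east as x and north as y: velocity relative to the water = (-1.779, 0.544) m/s; the water relative to ground = (-0.347, -0.043) m/s.
Velocity relative to ground = (-1.779, 0.544) + (-0.347, -0.043) = (-2.126, 0.501) m/s.
Speed = |(-2.126, 0.501)| = 2.184 m/s.

2.2 m/s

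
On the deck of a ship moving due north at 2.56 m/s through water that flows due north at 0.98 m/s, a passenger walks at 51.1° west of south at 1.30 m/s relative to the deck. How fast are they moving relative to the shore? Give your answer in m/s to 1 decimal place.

2.9 m/s

In east/north components (m/s): passenger relative to ship = (-1.012, -0.816); ship relative to water = (0.000, 2.560); water relative to ground = (0.000, 0.980).
Sum = (-1.012, 2.724) m/s.
Speed = |(-1.012, 2.724)| = 2.905 m/s.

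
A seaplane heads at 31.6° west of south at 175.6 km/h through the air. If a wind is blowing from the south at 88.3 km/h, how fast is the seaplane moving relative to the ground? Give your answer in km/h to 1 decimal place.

Taking east as x and north as y: velocity relative to the air = (-92.012, -149.563) km/h; the air relative to ground = (0.000, 88.300) km/h.
Velocity relative to ground = (-92.012, -149.563) + (0.000, 88.300) = (-92.012, -61.263) km/h.
Speed = |(-92.012, -61.263)| = 110.541 km/h.

110.5 km/h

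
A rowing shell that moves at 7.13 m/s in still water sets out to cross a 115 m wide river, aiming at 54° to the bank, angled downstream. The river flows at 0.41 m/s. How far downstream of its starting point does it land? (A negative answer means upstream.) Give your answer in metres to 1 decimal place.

Perpendicular speed = 5.768 m/s; crossing time = 115 / 5.768 = 19.937 s.
Net downstream speed = 4.601 m/s.
Drift = 4.601 × 19.937 = 91.726 m (downstream).

91.7 m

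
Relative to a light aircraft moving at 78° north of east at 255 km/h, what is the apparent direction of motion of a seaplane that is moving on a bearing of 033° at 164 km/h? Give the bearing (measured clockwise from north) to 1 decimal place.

162.0°

Taking east as x and north as y: seaplane velocity = (89.321, 137.542) km/h; light aircraft velocity = (53.017, 249.428) km/h.
Velocity of seaplane relative to light aircraft = (89.321, 137.542) − (53.017, 249.428) = (36.303, -111.886) km/h.
Bearing = atan2(36.30, -111.89) = 162.02° clockwise from north.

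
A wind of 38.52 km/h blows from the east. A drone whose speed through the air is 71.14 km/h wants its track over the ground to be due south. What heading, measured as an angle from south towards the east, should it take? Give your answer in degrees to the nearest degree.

The wind pushes perpendicular to the desired track; the heading must have a component into the wind equal to 38.52 km/h: 71.14 sin θ = 38.52.
sin θ = 0.5415, so θ = 32.784°.

33°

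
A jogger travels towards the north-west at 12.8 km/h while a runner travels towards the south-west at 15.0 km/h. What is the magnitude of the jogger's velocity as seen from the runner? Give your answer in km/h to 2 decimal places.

19.72 km/h

Taking east as x and north as y: jogger velocity = (-9.051, 9.051) km/h; runner velocity = (-10.607, -10.607) km/h.
Velocity of jogger relative to runner = (-9.051, 9.051) − (-10.607, -10.607) = (1.556, 19.658) km/h.
Magnitude = |(1.556, 19.658)| = 19.719 km/h.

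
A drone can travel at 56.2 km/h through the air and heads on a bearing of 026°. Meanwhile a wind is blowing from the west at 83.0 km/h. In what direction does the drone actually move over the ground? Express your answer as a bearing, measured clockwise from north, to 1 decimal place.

064.9°

Taking east as x and north as y: velocity relative to the air = (24.636, 50.512) km/h; the air relative to ground = (83.000, 0.000) km/h.
Velocity relative to ground = (24.636, 50.512) + (83.000, 0.000) = (107.636, 50.512) km/h.
Bearing = atan2(107.64, 50.51) = 64.86° clockwise from north.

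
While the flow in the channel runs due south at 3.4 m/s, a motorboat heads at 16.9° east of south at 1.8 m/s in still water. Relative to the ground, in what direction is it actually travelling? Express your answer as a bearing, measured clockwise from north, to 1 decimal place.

Taking east as x and north as y: velocity relative to the water = (0.523, -1.722) m/s; the water relative to ground = (0.000, -3.400) m/s.
Velocity relative to ground = (0.523, -1.722) + (0.000, -3.400) = (0.523, -5.122) m/s.
Bearing = atan2(0.52, -5.12) = 174.17° clockwise from north.

174.2°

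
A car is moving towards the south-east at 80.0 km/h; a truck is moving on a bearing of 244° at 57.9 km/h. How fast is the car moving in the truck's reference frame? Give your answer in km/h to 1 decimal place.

113.0 km/h

Taking east as x and north as y: car velocity = (56.569, -56.569) km/h; truck velocity = (-52.040, -25.382) km/h.
Velocity of car relative to truck = (56.569, -56.569) − (-52.040, -25.382) = (108.609, -31.187) km/h.
Magnitude = |(108.609, -31.187)| = 112.998 km/h.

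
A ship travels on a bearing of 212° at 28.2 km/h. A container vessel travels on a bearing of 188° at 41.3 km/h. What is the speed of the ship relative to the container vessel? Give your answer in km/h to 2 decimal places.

Taking east as x and north as y: ship velocity = (-14.944, -23.915) km/h; container vessel velocity = (-5.748, -40.898) km/h.
Velocity of ship relative to container vessel = (-14.944, -23.915) − (-5.748, -40.898) = (-9.196, 16.983) km/h.
Magnitude = |(-9.196, 16.983)| = 19.313 km/h.

19.31 km/h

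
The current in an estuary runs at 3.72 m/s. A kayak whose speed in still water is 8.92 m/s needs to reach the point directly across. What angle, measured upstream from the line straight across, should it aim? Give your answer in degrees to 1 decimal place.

To cancel the current, the upstream component of the kayak's velocity must equal the flow: 8.92 sin θ = 3.72.
sin θ = 3.72 / 8.92 = 0.4170.
θ = arcsin(0.4170) = 24.648°.

24.6°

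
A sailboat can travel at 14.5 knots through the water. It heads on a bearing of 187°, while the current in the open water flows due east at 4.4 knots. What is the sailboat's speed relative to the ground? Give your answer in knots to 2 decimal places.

14.63 knots

Taking east as x and north as y: velocity relative to the water = (-1.767, -14.392) knots; the water relative to ground = (4.400, 0.000) knots.
Velocity relative to ground = (-1.767, -14.392) + (4.400, 0.000) = (2.633, -14.392) knots.
Speed = |(2.633, -14.392)| = 14.631 knots.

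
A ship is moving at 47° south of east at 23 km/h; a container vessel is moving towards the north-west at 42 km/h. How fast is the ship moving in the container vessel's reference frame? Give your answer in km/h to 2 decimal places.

Taking east as x and north as y: ship velocity = (15.686, -16.821) km/h; container vessel velocity = (-29.698, 29.698) km/h.
Velocity of ship relative to container vessel = (15.686, -16.821) − (-29.698, 29.698) = (45.384, -46.520) km/h.
Magnitude = |(45.384, -46.520)| = 64.991 km/h.

64.99 km/h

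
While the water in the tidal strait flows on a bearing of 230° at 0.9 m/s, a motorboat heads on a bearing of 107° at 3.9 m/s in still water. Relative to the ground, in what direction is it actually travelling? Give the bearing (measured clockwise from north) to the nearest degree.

119°

Taking east as x and north as y: velocity relative to the water = (3.730, -1.140) m/s; the water relative to ground = (-0.689, -0.579) m/s.
Velocity relative to ground = (3.730, -1.140) + (-0.689, -0.579) = (3.040, -1.719) m/s.
Bearing = atan2(3.04, -1.72) = 119.48° clockwise from north.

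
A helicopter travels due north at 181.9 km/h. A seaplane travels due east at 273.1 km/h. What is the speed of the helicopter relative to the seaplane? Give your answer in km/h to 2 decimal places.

Taking east as x and north as y: helicopter velocity = (0.000, 181.900) km/h; seaplane velocity = (273.100, 0.000) km/h.
Velocity of helicopter relative to seaplane = (0.000, 181.900) − (273.100, 0.000) = (-273.100, 181.900) km/h.
Magnitude = |(-273.100, 181.900)| = 328.133 km/h.

328.13 km/h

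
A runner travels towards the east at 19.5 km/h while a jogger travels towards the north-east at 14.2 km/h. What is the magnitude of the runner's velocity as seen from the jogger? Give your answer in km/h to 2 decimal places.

13.79 km/h

Taking east as x and north as y: runner velocity = (19.500, 0.000) km/h; jogger velocity = (10.041, 10.041) km/h.
Velocity of runner relative to jogger = (19.500, 0.000) − (10.041, 10.041) = (9.459, -10.041) km/h.
Magnitude = |(9.459, -10.041)| = 13.795 km/h.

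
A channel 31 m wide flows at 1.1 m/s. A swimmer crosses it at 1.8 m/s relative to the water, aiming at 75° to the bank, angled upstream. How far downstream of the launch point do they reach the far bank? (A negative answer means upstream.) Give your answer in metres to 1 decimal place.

11.3 m

Perpendicular speed = 1.739 m/s; crossing time = 31 / 1.739 = 17.830 s.
Net downstream speed = 0.634 m/s.
Drift = 0.634 × 17.830 = 11.306 m (downstream).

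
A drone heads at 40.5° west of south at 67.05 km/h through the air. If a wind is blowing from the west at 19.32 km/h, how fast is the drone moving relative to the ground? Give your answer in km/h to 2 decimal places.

56.45 km/h

Taking east as x and north as y: velocity relative to the air = (-43.545, -50.985) km/h; the air relative to ground = (19.320, 0.000) km/h.
Velocity relative to ground = (-43.545, -50.985) + (19.320, 0.000) = (-24.225, -50.985) km/h.
Speed = |(-24.225, -50.985)| = 56.448 km/h.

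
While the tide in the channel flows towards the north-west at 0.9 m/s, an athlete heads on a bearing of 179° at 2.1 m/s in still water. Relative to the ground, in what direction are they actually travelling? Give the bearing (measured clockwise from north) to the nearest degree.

Taking east as x and north as y: velocity relative to the water = (0.037, -2.100) m/s; the water relative to ground = (-0.636, 0.636) m/s.
Velocity relative to ground = (0.037, -2.100) + (-0.636, 0.636) = (-0.600, -1.463) m/s.
Bearing = atan2(-0.60, -1.46) = 202.29° clockwise from north.

202°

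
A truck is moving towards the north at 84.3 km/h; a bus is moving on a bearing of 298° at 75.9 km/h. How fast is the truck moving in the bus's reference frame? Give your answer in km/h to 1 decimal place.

Taking east as x and north as y: truck velocity = (0.000, 84.300) km/h; bus velocity = (-67.016, 35.633) km/h.
Velocity of truck relative to bus = (0.000, 84.300) − (-67.016, 35.633) = (67.016, 48.667) km/h.
Magnitude = |(67.016, 48.667)| = 82.823 km/h.

82.8 km/h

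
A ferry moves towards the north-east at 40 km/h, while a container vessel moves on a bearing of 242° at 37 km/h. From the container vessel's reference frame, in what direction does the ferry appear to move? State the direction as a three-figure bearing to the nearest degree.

053°

Taking east as x and north as y: ferry velocity = (28.284, 28.284) km/h; container vessel velocity = (-32.669, -17.370) km/h.
Velocity of ferry relative to container vessel = (28.284, 28.284) − (-32.669, -17.370) = (60.953, 45.655) km/h.
Bearing = atan2(60.95, 45.65) = 53.17° clockwise from north.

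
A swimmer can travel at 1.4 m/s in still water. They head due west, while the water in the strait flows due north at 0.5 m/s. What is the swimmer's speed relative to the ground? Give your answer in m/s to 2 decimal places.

Taking east as x and north as y: velocity relative to the water = (-1.400, 0.000) m/s; the water relative to ground = (0.000, 0.500) m/s.
Velocity relative to ground = (-1.400, 0.000) + (0.000, 0.500) = (-1.400, 0.500) m/s.
Speed = |(-1.400, 0.500)| = 1.487 m/s.

1.49 m/s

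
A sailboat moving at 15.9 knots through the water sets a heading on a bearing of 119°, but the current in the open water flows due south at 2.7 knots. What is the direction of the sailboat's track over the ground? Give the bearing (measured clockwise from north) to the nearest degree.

127°

Taking east as x and north as y: velocity relative to the water = (13.906, -7.708) knots; the water relative to ground = (0.000, -2.700) knots.
Velocity relative to ground = (13.906, -7.708) + (0.000, -2.700) = (13.906, -10.408) knots.
Bearing = atan2(13.91, -10.41) = 126.81° clockwise from north.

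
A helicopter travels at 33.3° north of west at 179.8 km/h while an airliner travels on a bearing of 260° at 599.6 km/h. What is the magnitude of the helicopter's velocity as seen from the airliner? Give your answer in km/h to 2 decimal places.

Taking east as x and north as y: helicopter velocity = (-150.278, 98.714) km/h; airliner velocity = (-590.491, -104.119) km/h.
Velocity of helicopter relative to airliner = (-150.278, 98.714) − (-590.491, -104.119) = (440.213, 202.834) km/h.
Magnitude = |(440.213, 202.834)| = 484.694 km/h.

484.69 km/h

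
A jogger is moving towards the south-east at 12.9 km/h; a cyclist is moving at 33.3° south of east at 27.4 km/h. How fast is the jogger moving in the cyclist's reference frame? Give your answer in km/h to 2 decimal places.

Taking east as x and north as y: jogger velocity = (9.122, -9.122) km/h; cyclist velocity = (22.901, -15.043) km/h.
Velocity of jogger relative to cyclist = (9.122, -9.122) − (22.901, -15.043) = (-13.779, 5.922) km/h.
Magnitude = |(-13.779, 5.922)| = 14.998 km/h.

15.00 km/h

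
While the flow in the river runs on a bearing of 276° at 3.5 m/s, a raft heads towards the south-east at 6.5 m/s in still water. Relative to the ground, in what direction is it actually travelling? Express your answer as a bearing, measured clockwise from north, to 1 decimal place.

Taking east as x and north as y: velocity relative to the water = (4.596, -4.596) m/s; the water relative to ground = (-3.481, 0.366) m/s.
Velocity relative to ground = (4.596, -4.596) + (-3.481, 0.366) = (1.115, -4.230) m/s.
Bearing = atan2(1.12, -4.23) = 165.23° clockwise from north.

165.2°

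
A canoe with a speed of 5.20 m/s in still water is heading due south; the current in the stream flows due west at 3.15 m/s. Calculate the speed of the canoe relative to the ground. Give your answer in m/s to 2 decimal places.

6.08 m/s

Taking east as x and north as y: velocity relative to the water = (0.000, -5.200) m/s; the water relative to ground = (-3.150, 0.000) m/s.
Velocity relative to ground = (0.000, -5.200) + (-3.150, 0.000) = (-3.150, -5.200) m/s.
Speed = |(-3.150, -5.200)| = 6.080 m/s.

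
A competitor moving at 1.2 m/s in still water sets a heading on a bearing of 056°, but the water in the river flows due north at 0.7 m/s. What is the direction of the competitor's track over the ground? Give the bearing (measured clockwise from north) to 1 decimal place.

Taking east as x and north as y: velocity relative to the water = (0.995, 0.671) m/s; the water relative to ground = (0.000, 0.700) m/s.
Velocity relative to ground = (0.995, 0.671) + (0.000, 0.700) = (0.995, 1.371) m/s.
Bearing = atan2(0.99, 1.37) = 35.97° clockwise from north.

036.0°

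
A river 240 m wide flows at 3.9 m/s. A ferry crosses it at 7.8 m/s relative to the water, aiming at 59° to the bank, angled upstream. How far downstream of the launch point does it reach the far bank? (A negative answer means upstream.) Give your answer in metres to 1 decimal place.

-4.2 m

Perpendicular speed = 6.686 m/s; crossing time = 240 / 6.686 = 35.896 s.
Net downstream speed = -0.117 m/s.
Drift = -0.117 × 35.896 = -4.211 m (upstream).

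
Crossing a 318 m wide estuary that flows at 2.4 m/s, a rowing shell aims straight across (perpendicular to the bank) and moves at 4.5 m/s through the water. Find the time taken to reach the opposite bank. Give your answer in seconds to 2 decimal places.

The component of the rowing shell's velocity perpendicular to the bank is 4.5 m/s.
The flow acts along the bank and has no component across it.
Time = 318 / 4.500 = 70.667 s.

70.67 s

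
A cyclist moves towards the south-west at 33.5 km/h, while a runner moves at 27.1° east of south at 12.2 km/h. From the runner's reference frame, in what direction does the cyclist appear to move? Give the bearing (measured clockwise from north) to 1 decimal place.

246.3°

Taking east as x and north as y: cyclist velocity = (-23.688, -23.688) km/h; runner velocity = (5.558, -10.861) km/h.
Velocity of cyclist relative to runner = (-23.688, -23.688) − (5.558, -10.861) = (-29.246, -12.827) km/h.
Bearing = atan2(-29.25, -12.83) = 246.32° clockwise from north.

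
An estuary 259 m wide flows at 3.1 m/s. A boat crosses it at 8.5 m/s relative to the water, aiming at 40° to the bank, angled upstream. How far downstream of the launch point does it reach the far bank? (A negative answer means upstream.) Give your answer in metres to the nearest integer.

-162 m

Perpendicular speed = 5.464 m/s; crossing time = 259 / 5.464 = 47.404 s.
Net downstream speed = -3.411 m/s.
Drift = -3.411 × 47.404 = -161.712 m (upstream).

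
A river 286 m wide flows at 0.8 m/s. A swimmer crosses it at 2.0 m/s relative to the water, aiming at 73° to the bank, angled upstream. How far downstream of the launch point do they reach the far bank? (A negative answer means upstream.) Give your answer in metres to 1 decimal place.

32.2 m

Perpendicular speed = 1.913 m/s; crossing time = 286 / 1.913 = 149.534 s.
Net downstream speed = 0.215 m/s.
Drift = 0.215 × 149.534 = 32.188 m (downstream).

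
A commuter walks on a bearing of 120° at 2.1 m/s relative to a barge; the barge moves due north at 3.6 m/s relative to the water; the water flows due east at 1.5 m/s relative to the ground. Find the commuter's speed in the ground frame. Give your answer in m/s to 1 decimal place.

In east/north components (m/s): commuter relative to barge = (1.819, -1.050); barge relative to water = (0.000, 3.600); water relative to ground = (1.500, 0.000).
Sum = (3.319, 2.550) m/s.
Speed = |(3.319, 2.550)| = 4.185 m/s.

4.2 m/s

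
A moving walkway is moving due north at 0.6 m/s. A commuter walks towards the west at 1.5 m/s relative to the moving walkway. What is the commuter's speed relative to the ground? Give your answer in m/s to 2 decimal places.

Taking east as x and north as y: moving walkway velocity = (0.000, 0.600) m/s; commuter velocity relative to moving walkway = (-1.500, 0.000) m/s.
Velocity relative to ground = (0.000, 0.600) + (-1.500, 0.000) = (-1.500, 0.600) m/s.
Speed = |(-1.500, 0.600)| = 1.616 m/s.

1.62 m/s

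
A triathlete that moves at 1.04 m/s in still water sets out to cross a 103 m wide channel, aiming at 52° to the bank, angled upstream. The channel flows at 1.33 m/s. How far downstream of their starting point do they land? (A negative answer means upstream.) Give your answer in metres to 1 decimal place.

86.7 m

Perpendicular speed = 0.820 m/s; crossing time = 103 / 0.820 = 125.682 s.
Net downstream speed = 0.690 m/s.
Drift = 0.690 × 125.682 = 86.684 m (downstream).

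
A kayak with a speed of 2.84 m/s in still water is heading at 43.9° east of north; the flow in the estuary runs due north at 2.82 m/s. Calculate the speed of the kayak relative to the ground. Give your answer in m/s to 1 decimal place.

Taking east as x and north as y: velocity relative to the water = (1.969, 2.046) m/s; the water relative to ground = (0.000, 2.820) m/s.
Velocity relative to ground = (1.969, 2.046) + (0.000, 2.820) = (1.969, 4.866) m/s.
Speed = |(1.969, 4.866)| = 5.250 m/s.

5.2 m/s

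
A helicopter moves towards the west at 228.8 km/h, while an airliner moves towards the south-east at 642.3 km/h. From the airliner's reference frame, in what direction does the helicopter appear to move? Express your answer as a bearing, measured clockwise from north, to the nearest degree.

Taking east as x and north as y: helicopter velocity = (-228.800, 0.000) km/h; airliner velocity = (454.175, -454.175) km/h.
Velocity of helicopter relative to airliner = (-228.800, 0.000) − (454.175, -454.175) = (-682.975, 454.175) km/h.
Bearing = atan2(-682.97, 454.17) = 303.62° clockwise from north.

304°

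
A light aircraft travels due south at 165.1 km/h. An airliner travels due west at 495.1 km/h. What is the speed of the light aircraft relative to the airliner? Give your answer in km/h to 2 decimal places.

521.90 km/h

Taking east as x and north as y: light aircraft velocity = (0.000, -165.100) km/h; airliner velocity = (-495.100, 0.000) km/h.
Velocity of light aircraft relative to airliner = (0.000, -165.100) − (-495.100, 0.000) = (495.100, -165.100) km/h.
Magnitude = |(495.100, -165.100)| = 521.902 km/h.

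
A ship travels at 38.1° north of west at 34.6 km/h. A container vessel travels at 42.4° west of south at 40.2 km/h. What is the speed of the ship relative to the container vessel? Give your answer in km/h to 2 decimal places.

Taking east as x and north as y: ship velocity = (-27.228, 21.349) km/h; container vessel velocity = (-27.107, -29.686) km/h.
Velocity of ship relative to container vessel = (-27.228, 21.349) − (-27.107, -29.686) = (-0.121, 51.035) km/h.
Magnitude = |(-0.121, 51.035)| = 51.035 km/h.

51.04 km/h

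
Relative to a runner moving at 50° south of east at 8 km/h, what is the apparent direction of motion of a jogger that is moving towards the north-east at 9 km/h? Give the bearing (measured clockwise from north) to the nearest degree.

006°

Taking east as x and north as y: jogger velocity = (6.364, 6.364) km/h; runner velocity = (5.142, -6.128) km/h.
Velocity of jogger relative to runner = (6.364, 6.364) − (5.142, -6.128) = (1.222, 12.492) km/h.
Bearing = atan2(1.22, 12.49) = 5.59° clockwise from north.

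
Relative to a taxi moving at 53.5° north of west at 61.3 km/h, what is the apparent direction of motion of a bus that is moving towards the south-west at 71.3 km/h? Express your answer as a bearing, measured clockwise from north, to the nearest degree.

Taking east as x and north as y: bus velocity = (-50.417, -50.417) km/h; taxi velocity = (-36.463, 49.276) km/h.
Velocity of bus relative to taxi = (-50.417, -50.417) − (-36.463, 49.276) = (-13.954, -99.693) km/h.
Bearing = atan2(-13.95, -99.69) = 187.97° clockwise from north.

188°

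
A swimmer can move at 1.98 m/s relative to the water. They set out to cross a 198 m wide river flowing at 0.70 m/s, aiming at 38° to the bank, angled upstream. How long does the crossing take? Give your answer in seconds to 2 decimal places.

The component of the swimmer's velocity perpendicular to the bank is 1.98 × sin 38° = 1.219 m/s.
Only the cross-stream component determines the crossing time; the current contributes nothing perpendicular to the bank.
Time = 198 / 1.219 = 162.427 s.

162.43 s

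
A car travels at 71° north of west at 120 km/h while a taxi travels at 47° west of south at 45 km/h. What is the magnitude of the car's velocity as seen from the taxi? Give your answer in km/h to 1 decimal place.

Taking east as x and north as y: car velocity = (-39.068, 113.462) km/h; taxi velocity = (-32.911, -30.690) km/h.
Velocity of car relative to taxi = (-39.068, 113.462) − (-32.911, -30.690) = (-6.157, 144.152) km/h.
Magnitude = |(-6.157, 144.152)| = 144.284 km/h.

144.3 km/h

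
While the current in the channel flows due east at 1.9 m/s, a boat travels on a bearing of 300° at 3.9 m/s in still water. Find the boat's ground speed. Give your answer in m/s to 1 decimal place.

2.4 m/s

Taking east as x and north as y: velocity relative to the water = (-3.377, 1.950) m/s; the water relative to ground = (1.900, 0.000) m/s.
Velocity relative to ground = (-3.377, 1.950) + (1.900, 0.000) = (-1.477, 1.950) m/s.
Speed = |(-1.477, 1.950)| = 2.447 m/s.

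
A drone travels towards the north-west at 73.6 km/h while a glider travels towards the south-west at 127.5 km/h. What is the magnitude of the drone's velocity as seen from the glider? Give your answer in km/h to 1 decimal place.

147.2 km/h

Taking east as x and north as y: drone velocity = (-52.043, 52.043) km/h; glider velocity = (-90.156, -90.156) km/h.
Velocity of drone relative to glider = (-52.043, 52.043) − (-90.156, -90.156) = (38.113, 142.199) km/h.
Magnitude = |(38.113, 142.199)| = 147.218 km/h.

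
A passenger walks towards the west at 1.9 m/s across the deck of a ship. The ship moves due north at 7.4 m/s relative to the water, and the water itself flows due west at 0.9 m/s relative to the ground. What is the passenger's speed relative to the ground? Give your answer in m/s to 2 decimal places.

7.91 m/s

In east/north components (m/s): passenger relative to ship = (-1.900, 0.000); ship relative to water = (0.000, 7.400); water relative to ground = (-0.900, 0.000).
Sum = (-2.800, 7.400) m/s.
Speed = |(-2.800, 7.400)| = 7.912 m/s.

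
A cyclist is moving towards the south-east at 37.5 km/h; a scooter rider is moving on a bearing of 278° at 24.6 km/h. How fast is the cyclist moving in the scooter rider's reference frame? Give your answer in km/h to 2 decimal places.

59.03 km/h

Taking east as x and north as y: cyclist velocity = (26.517, -26.517) km/h; scooter rider velocity = (-24.361, 3.424) km/h.
Velocity of cyclist relative to scooter rider = (26.517, -26.517) − (-24.361, 3.424) = (50.877, -29.940) km/h.
Magnitude = |(50.877, -29.940)| = 59.033 km/h.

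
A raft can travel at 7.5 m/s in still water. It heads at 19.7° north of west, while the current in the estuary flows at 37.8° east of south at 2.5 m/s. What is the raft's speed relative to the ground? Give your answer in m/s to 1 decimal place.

5.6 m/s

Taking east as x and north as y: velocity relative to the water = (-7.061, 2.528) m/s; the water relative to ground = (1.532, -1.975) m/s.
Velocity relative to ground = (-7.061, 2.528) + (1.532, -1.975) = (-5.529, 0.553) m/s.
Speed = |(-5.529, 0.553)| = 5.556 m/s.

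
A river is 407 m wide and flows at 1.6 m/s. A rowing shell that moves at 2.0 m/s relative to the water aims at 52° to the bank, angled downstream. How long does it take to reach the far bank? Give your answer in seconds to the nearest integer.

258 s

The component of the rowing shell's velocity perpendicular to the bank is 2.0 × sin 52° = 1.576 m/s.
The current is parallel to the bank, so it does not affect the crossing time.
Time = 407 / 1.576 = 258.245 s.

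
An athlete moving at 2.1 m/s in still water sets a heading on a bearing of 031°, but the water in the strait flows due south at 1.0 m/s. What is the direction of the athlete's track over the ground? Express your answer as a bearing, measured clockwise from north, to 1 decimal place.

Taking east as x and north as y: velocity relative to the water = (1.082, 1.800) m/s; the water relative to ground = (0.000, -1.000) m/s.
Velocity relative to ground = (1.082, 1.800) + (0.000, -1.000) = (1.082, 0.800) m/s.
Bearing = atan2(1.08, 0.80) = 53.51° clockwise from north.

053.5°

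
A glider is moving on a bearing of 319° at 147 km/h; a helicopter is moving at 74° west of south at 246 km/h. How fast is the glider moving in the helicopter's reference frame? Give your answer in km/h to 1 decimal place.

227.1 km/h

Taking east as x and north as y: glider velocity = (-96.441, 110.942) km/h; helicopter velocity = (-236.470, -67.807) km/h.
Velocity of glider relative to helicopter = (-96.441, 110.942) − (-236.470, -67.807) = (140.030, 178.749) km/h.
Magnitude = |(140.030, 178.749)| = 227.067 km/h.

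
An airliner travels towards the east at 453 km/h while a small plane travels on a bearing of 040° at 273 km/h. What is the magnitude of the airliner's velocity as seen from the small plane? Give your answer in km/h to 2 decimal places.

347.49 km/h

Taking east as x and north as y: airliner velocity = (453.000, 0.000) km/h; small plane velocity = (175.481, 209.130) km/h.
Velocity of airliner relative to small plane = (453.000, 0.000) − (175.481, 209.130) = (277.519, -209.130) km/h.
Magnitude = |(277.519, -209.130)| = 347.494 km/h.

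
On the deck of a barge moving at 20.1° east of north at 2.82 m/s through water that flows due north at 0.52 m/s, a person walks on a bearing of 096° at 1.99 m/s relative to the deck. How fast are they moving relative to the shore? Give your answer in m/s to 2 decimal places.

4.18 m/s

In east/north components (m/s): person relative to barge = (1.979, -0.208); barge relative to water = (0.969, 2.648); water relative to ground = (0.000, 0.520).
Sum = (2.948, 2.960) m/s.
Speed = |(2.948, 2.960)| = 4.178 m/s.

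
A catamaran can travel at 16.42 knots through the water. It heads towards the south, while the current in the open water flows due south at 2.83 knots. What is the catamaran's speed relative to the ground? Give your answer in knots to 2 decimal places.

19.25 knots

Taking east as x and north as y: velocity relative to the water = (0.000, -16.420) knots; the water relative to ground = (0.000, -2.830) knots.
Velocity relative to ground = (0.000, -16.420) + (0.000, -2.830) = (0.000, -19.250) knots.
Speed = |(0.000, -19.250)| = 19.250 knots.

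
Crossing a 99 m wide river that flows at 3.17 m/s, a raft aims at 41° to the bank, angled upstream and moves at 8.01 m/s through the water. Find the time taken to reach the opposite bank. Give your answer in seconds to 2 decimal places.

The component of the raft's velocity perpendicular to the bank is 8.01 × sin 41° = 5.255 m/s.
The current is parallel to the bank, so it does not affect the crossing time.
Time = 99 / 5.255 = 18.839 s.

18.84 s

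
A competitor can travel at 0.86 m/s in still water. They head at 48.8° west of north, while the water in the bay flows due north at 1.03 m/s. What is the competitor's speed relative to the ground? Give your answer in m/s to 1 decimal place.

Taking east as x and north as y: velocity relative to the water = (-0.647, 0.566) m/s; the water relative to ground = (0.000, 1.030) m/s.
Velocity relative to ground = (-0.647, 0.566) + (0.000, 1.030) = (-0.647, 1.596) m/s.
Speed = |(-0.647, 1.596)| = 1.723 m/s.

1.7 m/s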